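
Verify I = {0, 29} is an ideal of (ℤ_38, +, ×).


Check ideal conditions for I = {0, 29} in ℤ_38:
(1) I is an additive subgroup? No
(2) For r ∈ ℤ_38 and a ∈ I: r·a ∈ I? No  [counterexample: r=2, a=29, r·a mod 38 = 20 ∉ I]

No, I is not an ideal of ℤ_38


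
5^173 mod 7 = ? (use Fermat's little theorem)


Fermat's little theorem: if p is prime and gcd(a,p)=1, then a^(p-1) ≡ 1 (mod p)
p = 7 is prime, gcd(5,7) = 1
Reduce exponent: 173 mod 6 = 5
So 5^173 ≡ 5^5 (mod 7)
5^5 mod 7 = 3

5^173 ≡ 3 (mod 7)


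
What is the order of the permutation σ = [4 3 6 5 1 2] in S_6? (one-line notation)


Cycle decomposition: (1 4 5) (2 3 6)
Cycle lengths: 3, 3
Order = lcm(3, 3) = 3

ord(σ) = 3


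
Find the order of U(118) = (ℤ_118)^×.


U(n) is the group of units mod n; |U(n)| = φ(n)
|U(118)| = φ(118) = 58

|U(118) = (ℤ_118)^×| = 58


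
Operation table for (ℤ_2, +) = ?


Elements: {0, 1}
Operation: addition mod 2
Entry (a, b) = (a + b) mod 2

Cayley table:
  | 0 | 1
0 | 0 | 1
1 | 1 | 0


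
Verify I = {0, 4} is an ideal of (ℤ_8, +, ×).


Check ideal conditions for I = {0, 4} in ℤ_8:
(1) I is an additive subgroup? Yes
(2) For r ∈ ℤ_8 and a ∈ I: r·a ∈ I? Yes

Yes, I is an ideal of ℤ_8


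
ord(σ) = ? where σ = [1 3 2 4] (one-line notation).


Cycle decomposition: (2 3)
Cycle lengths: 2
Order = lcm(2) = 2

ord(σ) = 2


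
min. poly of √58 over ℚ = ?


√58 satisfies x² - 58 = 0, irreducible over ℚ since 58 is squarefree

Minimal polynomial: x² - 58


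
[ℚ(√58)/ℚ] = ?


√58 has minimal polynomial x² - 58 (irreducible over ℚ since 58 is squarefree)

[ℚ(√58)/ℚ] = 2


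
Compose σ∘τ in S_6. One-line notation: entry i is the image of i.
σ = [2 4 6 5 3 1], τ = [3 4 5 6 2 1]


σ∘τ: apply τ first, then σ
1 →τ 3 →σ 6
2 →τ 4 →σ 5
3 →τ 5 →σ 3
4 →τ 6 →σ 1
5 →τ 2 →σ 4
6 →τ 1 →σ 2

σ∘τ = [6 5 3 1 4 2]


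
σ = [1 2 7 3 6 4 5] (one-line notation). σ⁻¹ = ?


To find σ⁻¹, swap domain and range:
σ(1) = 1 → σ⁻¹(1) = 1
σ(2) = 2 → σ⁻¹(2) = 2
σ(3) = 7 → σ⁻¹(7) = 3
σ(4) = 3 → σ⁻¹(3) = 4
σ(5) = 6 → σ⁻¹(6) = 5
σ(6) = 4 → σ⁻¹(4) = 6
σ(7) = 5 → σ⁻¹(5) = 7

σ⁻¹ = [1 2 4 6 7 5 3]


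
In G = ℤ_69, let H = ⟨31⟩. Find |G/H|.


|⟨31⟩| = n / gcd(31, 69) = 69 / 1 = 69
H is normal (ℤ_69 is abelian).
|G/H| = |G| / |H| = 69 / 69 = 1

|G/H| = 1


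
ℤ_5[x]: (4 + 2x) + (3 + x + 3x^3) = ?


Add coefficients mod 5:
x^0: 4 + 3 = 2 (mod 5)
x^1: 2 + 1 = 3 (mod 5)
x^2: 0 + 0 = 0 (mod 5)
x^3: 0 + 3 = 3 (mod 5)
Result: 2 + 3x + 3x^3

f + g = 2 + 3x + 3x^3


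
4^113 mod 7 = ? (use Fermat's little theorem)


Fermat's little theorem: if p is prime and gcd(a,p)=1, then a^(p-1) ≡ 1 (mod p)
p = 7 is prime, gcd(4,7) = 1
Reduce exponent: 113 mod 6 = 5
So 4^113 ≡ 4^5 (mod 7)
4^5 mod 7 = 2

4^113 ≡ 2 (mod 7)


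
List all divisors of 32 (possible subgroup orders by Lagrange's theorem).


Lagrange's theorem: |H| divides |G|
|G| = 32
Divisors of 32: 1, 2, 4, 8, 16, 32

Possible subgroup orders: {1, 2, 4, 8, 16, 32}


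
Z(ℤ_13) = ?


Z(G) = {g ∈ G | gx = xg for all x ∈ G}
ℤ_13 is abelian, so Z(G) = G

Z(ℤ_13) = ℤ_13


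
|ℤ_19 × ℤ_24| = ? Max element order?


|ℤ_19 × ℤ_24| = 19 × 24 = 456
Max element order = lcm(19,24) = 456
Cyclic? Yes (gcd=1)

|ℤ_19×ℤ_24| = 456, max element order = 456


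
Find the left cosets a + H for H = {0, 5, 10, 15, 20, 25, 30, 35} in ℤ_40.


H = {0, 5, 10, 15, 20, 25, 30, 35}, |H| = 8
Number of cosets = |G|/|H| = 40/8 = 5
0 + H = {0, 5, 10, 15, 20, 25, 30, 35}
1 + H = {1, 6, 11, 16, 21, 26, 31, 36}
2 + H = {2, 7, 12, 17, 22, 27, 32, 37}
3 + H = {3, 8, 13, 18, 23, 28, 33, 38}
4 + H = {4, 9, 14, 19, 24, 29, 34, 39}

Cosets: 0+H={0,5,10,15,20,25,30,35}; 1+H={1,6,11,16,21,26,31,36}; 2+H={2,7,12,17,22,27,32,37}; 3+H={3,8,13,18,23,28,33,38}; 4+H={4,9,14,19,24,29,34,39}


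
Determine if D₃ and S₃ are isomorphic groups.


Comparing D₃ and S₃:
Both are the unique non-abelian group of order 6

Yes, D₃ ≅ S₃


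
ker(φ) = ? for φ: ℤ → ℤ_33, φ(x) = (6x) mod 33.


Kernel = preimage of identity
ker(φ) = {x ∈ ℤ : 6x ≡ 0 (mod 33)}. gcd(6,33) = 3, so 6x ≡ 0 (mod 33) ⟺ x ≡ 0 (mod 33/3 = 11). Hence ker(φ) = 11ℤ

ker(φ) = 11ℤ


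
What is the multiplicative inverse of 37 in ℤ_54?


Use the extended Euclidean algorithm to write 1 = 37·s + 54·t; then s mod 54 is the inverse.
Euclidean algorithm:
  37 = 0·54 + 37
  54 = 1·37 + 17
  37 = 2·17 + 3
  17 = 5·3 + 2
  3 = 1·2 + 1
  2 = 2·1 + 0
gcd(37,54) = 1
Back-substitution gives: 37·(19) + 54·(-13) = 1
So 37⁻¹ ≡ 19 ≡ 19 (mod 54)
Check: 37 × 19 = 703 ≡ 1 (mod 54) ✓

37⁻¹ ≡ 19 (mod 54)


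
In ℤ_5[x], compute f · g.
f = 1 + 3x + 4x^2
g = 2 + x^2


Expand and collect like terms; reduce coefficients mod 5:
x^0: 1·2 = 2 ≡ 2 (mod 5)
x^1: 1·0 + 3·2 = 6 ≡ 1 (mod 5)
x^2: 1·1 + 3·0 + 4·2 = 9 ≡ 4 (mod 5)
x^3: 3·1 + 4·0 = 3 ≡ 3 (mod 5)
x^4: 4·1 = 4 ≡ 4 (mod 5)
Result: 2 + x + 4x^2 + 3x^3 + 4x^4

f · g = 2 + x + 4x^2 + 3x^3 + 4x^4


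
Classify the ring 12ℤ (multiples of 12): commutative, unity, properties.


12ℤ is a commutative ring under +,× but has no multiplicative identity (1 ∉ 12ℤ); it has no zero divisors, but without unity it is not an integral domain
Commutative: Yes
Integral domain: No
Has unity: No

12ℤ (multiples of 12): Commutative=Yes, Unity=No


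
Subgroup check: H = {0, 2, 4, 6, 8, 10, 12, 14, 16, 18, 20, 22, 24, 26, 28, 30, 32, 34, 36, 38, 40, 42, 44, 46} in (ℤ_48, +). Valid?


Subgroup test for H = {0, 2, 4, 6, 8, 10, 12, 14, 16, 18, 20, 22, 24, 26, 28, 30, 32, 34, 36, 38, 40, 42, 44, 46} in (ℤ_48, +):
(1) 0 ∈ H? Yes
(2) Closure: for all a,b ∈ H, (a+b) mod 48 ∈ H? Yes
(3) Inverses: for all a ∈ H, -a mod 48 ∈ H? Yes

Yes, H is a subgroup of ℤ_48


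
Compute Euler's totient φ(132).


Factor n: 132 = 2^2 × 3 × 11
φ(n) = n · ∏(1 - 1/p) over distinct primes p | n
φ(132) = 132 · (1 - 1/2) · (1 - 1/3) · (1 - 1/11) = 40

φ(132) = 40


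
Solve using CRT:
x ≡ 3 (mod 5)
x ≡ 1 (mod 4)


m₁ = 5, m₂ = 4, gcd = 1, so CRT applies. M = m₁·m₂ = 20
Let M₁ = M/m₁ = 4, M₂ = M/m₂ = 5
Find y₁ ≡ M₁⁻¹ (mod m₁): 4⁻¹ ≡ 4 (mod 5)
Find y₂ ≡ M₂⁻¹ (mod m₂): 5⁻¹ ≡ 1 (mod 4)
x = a₁·M₁·y₁ + a₂·M₂·y₂ = 3·4·4 + 1·5·1 = 53
Reduce mod 20: x ≡ 13
Check: 13 mod 5 = 3 ✓, 13 mod 4 = 1 ✓

x ≡ 13 (mod 20)


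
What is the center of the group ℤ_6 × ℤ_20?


Z(G) = {g ∈ G | gx = xg for all x ∈ G}
Direct product of abelian groups is abelian, so Z(G) = G

Z(ℤ_6 × ℤ_20) = ℤ_6 × ℤ_20


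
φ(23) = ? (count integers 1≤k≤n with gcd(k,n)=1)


φ(n) = count of k ∈ {1,...,n} with gcd(k,n)=1
Coprimes to 23: {1, 2, 3, 4, 5, 6, 7, 8, 9, 10, 11, 12, 13, 14, 15, 16, 17, 18, 19, 20, 21, 22}
Count: 22

φ(23) = 22


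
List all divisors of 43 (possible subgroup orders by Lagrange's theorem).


Lagrange's theorem: |H| divides |G|
|G| = 43
Divisors of 43: 1, 43

Possible subgroup orders: {1, 43}


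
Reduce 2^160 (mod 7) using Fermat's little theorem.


Fermat's little theorem: if p is prime and gcd(a,p)=1, then a^(p-1) ≡ 1 (mod p)
p = 7 is prime, gcd(2,7) = 1
Reduce exponent: 160 mod 6 = 4
So 2^160 ≡ 2^4 (mod 7)
2^4 mod 7 = 2

2^160 ≡ 2 (mod 7)


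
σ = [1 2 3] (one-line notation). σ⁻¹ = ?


To find σ⁻¹, swap domain and range:
σ(1) = 1 → σ⁻¹(1) = 1
σ(2) = 2 → σ⁻¹(2) = 2
σ(3) = 3 → σ⁻¹(3) = 3

σ⁻¹ = [1 2 3]


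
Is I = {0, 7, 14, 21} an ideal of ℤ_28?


Check ideal conditions for I = {0, 7, 14, 21} in ℤ_28:
(1) I is an additive subgroup? Yes
(2) For r ∈ ℤ_28 and a ∈ I: r·a ∈ I? Yes

Yes, I is an ideal of ℤ_28


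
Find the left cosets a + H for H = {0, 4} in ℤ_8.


H = {0, 4}, |H| = 2
Number of cosets = |G|/|H| = 8/2 = 4
0 + H = {0, 4}
1 + H = {1, 5}
2 + H = {2, 6}
3 + H = {3, 7}

Cosets: 0+H={0,4}; 1+H={1,5}; 2+H={2,6}; 3+H={3,7}


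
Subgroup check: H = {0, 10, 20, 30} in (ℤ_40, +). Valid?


Subgroup test for H = {0, 10, 20, 30} in (ℤ_40, +):
(1) 0 ∈ H? Yes
(2) Closure: for all a,b ∈ H, (a+b) mod 40 ∈ H? Yes
(3) Inverses: for all a ∈ H, -a mod 40 ∈ H? Yes

Yes, H is a subgroup of ℤ_40


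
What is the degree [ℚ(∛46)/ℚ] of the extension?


∛46 has minimal polynomial x³ - 46 (irreducible over ℚ since 46 is not a perfect cube)

[ℚ(∛46)/ℚ] = 3


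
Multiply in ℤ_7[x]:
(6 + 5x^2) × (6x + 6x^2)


Expand and collect like terms; reduce coefficients mod 7:
x^0: 6·0 = 0 ≡ 0 (mod 7)
x^1: 6·6 + 0·0 = 36 ≡ 1 (mod 7)
x^2: 6·6 + 0·6 + 5·0 = 36 ≡ 1 (mod 7)
x^3: 0·6 + 5·6 = 30 ≡ 2 (mod 7)
x^4: 5·6 = 30 ≡ 2 (mod 7)
Result: x + x^2 + 2x^3 + 2x^4

f · g = x + x^2 + 2x^3 + 2x^4


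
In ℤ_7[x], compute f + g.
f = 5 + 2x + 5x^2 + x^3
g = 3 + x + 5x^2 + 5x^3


Add coefficients mod 7:
x^0: 5 + 3 = 1 (mod 7)
x^1: 2 + 1 = 3 (mod 7)
x^2: 5 + 5 = 3 (mod 7)
x^3: 1 + 5 = 6 (mod 7)
Result: 1 + 3x + 3x^2 + 6x^3

f + g = 1 + 3x + 3x^2 + 6x^3


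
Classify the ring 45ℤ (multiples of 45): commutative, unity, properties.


45ℤ is a commutative ring under +,× but has no multiplicative identity (1 ∉ 45ℤ); it has no zero divisors, but without unity it is not an integral domain
Commutative: Yes
Integral domain: No
Has unity: No

45ℤ (multiples of 45): Commutative=Yes, Unity=No


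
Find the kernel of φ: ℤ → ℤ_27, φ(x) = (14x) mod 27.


Kernel = preimage of identity
ker(φ) = {x ∈ ℤ : 14x ≡ 0 (mod 27)}. gcd(14,27) = 1, so 14x ≡ 0 (mod 27) ⟺ x ≡ 0 (mod 27/1 = 27). Hence ker(φ) = 27ℤ

ker(φ) = 27ℤ


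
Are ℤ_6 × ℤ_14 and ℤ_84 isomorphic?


Comparing ℤ_6 × ℤ_14 and ℤ_84:
gcd(6,14) = 2 ≠ 1. Max element order in ℤ_6×ℤ_14 is lcm(6,14) = 42 < 84, so it has no element of order 84

No, ℤ_6 × ℤ_14 ≇ ℤ_84


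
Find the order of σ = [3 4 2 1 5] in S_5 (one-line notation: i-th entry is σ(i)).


Cycle decomposition: (1 3 2 4)
Cycle lengths: 4
Order = lcm(4) = 4

ord(σ) = 4


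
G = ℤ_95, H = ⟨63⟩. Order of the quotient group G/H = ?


|⟨63⟩| = n / gcd(63, 95) = 95 / 1 = 95
H is normal (ℤ_95 is abelian).
|G/H| = |G| / |H| = 95 / 95 = 1

|G/H| = 1


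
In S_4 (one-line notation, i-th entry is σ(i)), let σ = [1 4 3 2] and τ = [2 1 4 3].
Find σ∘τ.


σ∘τ: apply τ first, then σ
1 →τ 2 →σ 4
2 →τ 1 →σ 1
3 →τ 4 →σ 2
4 →τ 3 →σ 3

σ∘τ = [4 1 2 3]


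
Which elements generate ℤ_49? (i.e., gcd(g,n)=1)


g generates ℤ_n iff gcd(g,n) = 1
Prime factors of 49: 7
Generators are g ∈ {1,...,48} not divisible by any of these primes.
Generators: {1, 2, 3, 4, 5, 6, 8, 9, 10, 11, 12, 13, 15, 16, 17, 18, 19, 20, 22, 23, 24, 25, 26, 27, 29, 30, 31, 32, 33, 34, 36, 37, 38, 39, 40, 41, 43, 44, 45, 46, 47, 48}
Number of generators = φ(49) = 42

Generators of ℤ_49 = {1, 2, 3, 4, 5, 6, 8, 9, 10, 11, 12, 13, 15, 16, 17, 18, 19, 20, 22, 23, 24, 25, 26, 27, 29, 30, 31, 32, 33, 34, 36, 37, 38, 39, 40, 41, 43, 44, 45, 46, 47, 48}


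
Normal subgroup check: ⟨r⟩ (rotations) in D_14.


H = ⟨r⟩ (rotations) in D_14
The rotation subgroup ⟨r⟩ has index 2 in D_14, so it is normal

Yes, normal subgroup


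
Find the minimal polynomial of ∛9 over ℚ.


∛9 satisfies x³ - 9 = 0, irreducible over ℚ (no rational root; 9 is not a perfect cube)

Minimal polynomial: x³ - 9


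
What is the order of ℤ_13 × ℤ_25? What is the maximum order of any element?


|ℤ_13 × ℤ_25| = 13 × 25 = 325
Max element order = lcm(13,25) = 325
Cyclic? Yes (gcd=1)

|ℤ_13×ℤ_25| = 325, max element order = 325


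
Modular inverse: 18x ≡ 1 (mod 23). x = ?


Use the extended Euclidean algorithm to write 1 = 18·s + 23·t; then s mod 23 is the inverse.
Euclidean algorithm:
  18 = 0·23 + 18
  23 = 1·18 + 5
  18 = 3·5 + 3
  5 = 1·3 + 2
  3 = 1·2 + 1
  2 = 2·1 + 0
gcd(18,23) = 1
Back-substitution gives: 18·(9) + 23·(-7) = 1
So 18⁻¹ ≡ 9 ≡ 9 (mod 23)
Check: 18 × 9 = 162 ≡ 1 (mod 23) ✓

18⁻¹ ≡ 9 (mod 23)


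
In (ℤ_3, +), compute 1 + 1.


Operation: addition mod 3
1 + 1 = (a + b) mod 3 with a = 1, b = 1

1 + 1 = 2


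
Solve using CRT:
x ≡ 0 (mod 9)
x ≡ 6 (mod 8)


m₁ = 9, m₂ = 8, gcd = 1, so CRT applies. M = m₁·m₂ = 72
Let M₁ = M/m₁ = 8, M₂ = M/m₂ = 9
Find y₁ ≡ M₁⁻¹ (mod m₁): 8⁻¹ ≡ 8 (mod 9)
Find y₂ ≡ M₂⁻¹ (mod m₂): 9⁻¹ ≡ 1 (mod 8)
x = a₁·M₁·y₁ + a₂·M₂·y₂ = 0·8·8 + 6·9·1 = 54
Reduce mod 72: x ≡ 54
Check: 54 mod 9 = 0 ✓, 54 mod 8 = 6 ✓

x ≡ 54 (mod 72)


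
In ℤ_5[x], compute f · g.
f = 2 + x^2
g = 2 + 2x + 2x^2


Expand and collect like terms; reduce coefficients mod 5:
x^0: 2·2 = 4 ≡ 4 (mod 5)
x^1: 2·2 + 0·2 = 4 ≡ 4 (mod 5)
x^2: 2·2 + 0·2 + 1·2 = 6 ≡ 1 (mod 5)
x^3: 0·2 + 1·2 = 2 ≡ 2 (mod 5)
x^4: 1·2 = 2 ≡ 2 (mod 5)
Result: 4 + 4x + x^2 + 2x^3 + 2x^4

f · g = 4 + 4x + x^2 + 2x^3 + 2x^4


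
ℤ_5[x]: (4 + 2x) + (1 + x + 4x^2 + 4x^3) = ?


Add coefficients mod 5:
x^0: 4 + 1 = 0 (mod 5)
x^1: 2 + 1 = 3 (mod 5)
x^2: 0 + 4 = 4 (mod 5)
x^3: 0 + 4 = 4 (mod 5)
Result: 3x + 4x^2 + 4x^3

f + g = 3x + 4x^2 + 4x^3


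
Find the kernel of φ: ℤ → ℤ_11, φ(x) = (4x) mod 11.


Kernel = preimage of identity
ker(φ) = {x ∈ ℤ : 4x ≡ 0 (mod 11)}. gcd(4,11) = 1, so 4x ≡ 0 (mod 11) ⟺ x ≡ 0 (mod 11/1 = 11). Hence ker(φ) = 11ℤ

ker(φ) = 11ℤ


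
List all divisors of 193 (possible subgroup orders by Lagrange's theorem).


Lagrange's theorem: |H| divides |G|
|G| = 193
Divisors of 193: 1, 193

Possible subgroup orders: {1, 193}


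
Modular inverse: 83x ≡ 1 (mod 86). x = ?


Use the extended Euclidean algorithm to write 1 = 83·s + 86·t; then s mod 86 is the inverse.
Euclidean algorithm:
  83 = 0·86 + 83
  86 = 1·83 + 3
  83 = 27·3 + 2
  3 = 1·2 + 1
  2 = 2·1 + 0
gcd(83,86) = 1
Back-substitution gives: 83·(-29) + 86·(28) = 1
So 83⁻¹ ≡ -29 ≡ 57 (mod 86)
Check: 83 × 57 = 4731 ≡ 1 (mod 86) ✓

83⁻¹ ≡ 57 (mod 86)


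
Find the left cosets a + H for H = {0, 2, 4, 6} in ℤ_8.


H = {0, 2, 4, 6}, |H| = 4
Number of cosets = |G|/|H| = 8/4 = 2
0 + H = {0, 2, 4, 6}
1 + H = {1, 3, 5, 7}

Cosets: 0+H={0,2,4,6}; 1+H={1,3,5,7}


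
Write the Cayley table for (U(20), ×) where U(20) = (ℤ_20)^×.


Elements: {1, 3, 7, 9, 11, 13, 17, 19}
Operation: multiplication mod 20
Entry (a, b) = (a × b) mod 20

Cayley table:
   |  1 |  3 |  7 |  9 | 11 | 13 | 17 | 19
 1 |  1 |  3 |  7 |  9 | 11 | 13 | 17 | 19
 3 |  3 |  9 |  1 |  7 | 13 | 19 | 11 | 17
 7 |  7 |  1 |  9 |  3 | 17 | 11 | 19 | 13
 9 |  9 |  7 |  3 |  1 | 19 | 17 | 13 | 11
11 | 11 | 13 | 17 | 19 |  1 |  3 |  7 |  9
13 | 13 | 19 | 11 | 17 |  3 |  9 |  1 |  7
17 | 17 | 11 | 19 | 13 |  7 |  1 |  9 |  3
19 | 19 | 17 | 13 | 11 |  9 |  7 |  3 |  1


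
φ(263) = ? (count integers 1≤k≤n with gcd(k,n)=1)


Factor n: 263 = 263
φ(n) = n · ∏(1 - 1/p) over distinct primes p | n
φ(263) = 263 · (1 - 1/263) = 262

φ(263) = 262


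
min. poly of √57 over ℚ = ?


√57 satisfies x² - 57 = 0, irreducible over ℚ since 57 is squarefree

Minimal polynomial: x² - 57


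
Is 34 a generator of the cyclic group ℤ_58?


g generates ℤ_n iff gcd(g, n) = 1
gcd(34, 58) = 2
Since gcd = 2 ≠ 1, ⟨34⟩ has order 29 < 58, so 34 is not a generator.

No, 34 does not generate ℤ_58


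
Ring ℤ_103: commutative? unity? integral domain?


ℤ_103 is a commutative ring with unity 1; 103 is prime, so ℤ_103 is a field (hence an integral domain)
Commutative: Yes
Integral domain: Yes
Has unity: Yes

ℤ_103: Commutative=Yes, Unity=Yes


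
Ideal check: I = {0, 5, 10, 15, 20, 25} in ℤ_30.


Check ideal conditions for I = {0, 5, 10, 15, 20, 25} in ℤ_30:
(1) I is an additive subgroup? Yes
(2) For r ∈ ℤ_30 and a ∈ I: r·a ∈ I? Yes

Yes, I is an ideal of ℤ_30


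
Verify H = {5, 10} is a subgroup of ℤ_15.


Subgroup test for H = {5, 10} in (ℤ_15, +):
(1) 0 ∈ H? No
(2) Closure: for all a,b ∈ H, (a+b) mod 15 ∈ H? No  [counterexample: 5 + 10 = 0 ∉ H]
(3) Inverses: for all a ∈ H, -a mod 15 ∈ H? Yes

No, H is not a subgroup of ℤ_15


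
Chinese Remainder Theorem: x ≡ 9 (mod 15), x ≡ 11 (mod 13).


m₁ = 15, m₂ = 13, gcd = 1, so CRT applies. M = m₁·m₂ = 195
Let M₁ = M/m₁ = 13, M₂ = M/m₂ = 15
Find y₁ ≡ M₁⁻¹ (mod m₁): 13⁻¹ ≡ 7 (mod 15)
Find y₂ ≡ M₂⁻¹ (mod m₂): 15⁻¹ ≡ 7 (mod 13)
x = a₁·M₁·y₁ + a₂·M₂·y₂ = 9·13·7 + 11·15·7 = 1974
Reduce mod 195: x ≡ 24
Check: 24 mod 15 = 9 ✓, 24 mod 13 = 11 ✓

x ≡ 24 (mod 195)


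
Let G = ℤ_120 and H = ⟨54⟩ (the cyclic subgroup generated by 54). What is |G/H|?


|⟨54⟩| = n / gcd(54, 120) = 120 / 6 = 20
H is normal (ℤ_120 is abelian).
|G/H| = |G| / |H| = 120 / 20 = 6

|G/H| = 6


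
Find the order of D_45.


|D_n| = 2n (n rotations and n reflections)
|D_45| = 2×45 = 90

|D_45| = 90


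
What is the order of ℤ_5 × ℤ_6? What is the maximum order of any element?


|ℤ_5 × ℤ_6| = 5 × 6 = 30
Max element order = lcm(5,6) = 30
Cyclic? Yes (gcd=1)

|ℤ_5×ℤ_6| = 30, max element order = 30


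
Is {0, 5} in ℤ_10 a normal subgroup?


H = {0, 5} in ℤ_10
ℤ_10 is abelian; every subgroup of an abelian group is normal

Yes, normal subgroup


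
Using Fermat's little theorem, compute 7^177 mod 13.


Fermat's little theorem: if p is prime and gcd(a,p)=1, then a^(p-1) ≡ 1 (mod p)
p = 13 is prime, gcd(7,13) = 1
Reduce exponent: 177 mod 12 = 9
So 7^177 ≡ 7^9 (mod 13)
7^9 mod 13 = 8

7^177 ≡ 8 (mod 13)


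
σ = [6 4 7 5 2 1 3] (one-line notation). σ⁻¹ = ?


To find σ⁻¹, swap domain and range:
σ(1) = 6 → σ⁻¹(6) = 1
σ(2) = 4 → σ⁻¹(4) = 2
σ(3) = 7 → σ⁻¹(7) = 3
σ(4) = 5 → σ⁻¹(5) = 4
σ(5) = 2 → σ⁻¹(2) = 5
σ(6) = 1 → σ⁻¹(1) = 6
σ(7) = 3 → σ⁻¹(3) = 7

σ⁻¹ = [6 5 7 2 4 1 3]


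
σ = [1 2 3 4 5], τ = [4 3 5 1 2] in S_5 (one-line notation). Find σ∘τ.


σ∘τ: apply τ first, then σ
1 →τ 4 →σ 4
2 →τ 3 →σ 3
3 →τ 5 →σ 5
4 →τ 1 →σ 1
5 →τ 2 →σ 2

σ∘τ = [4 3 5 1 2]


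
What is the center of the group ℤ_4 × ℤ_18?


Z(G) = {g ∈ G | gx = xg for all x ∈ G}
Direct product of abelian groups is abelian, so Z(G) = G

Z(ℤ_4 × ℤ_18) = ℤ_4 × ℤ_18


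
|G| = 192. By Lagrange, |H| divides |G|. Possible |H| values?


Lagrange's theorem: |H| divides |G|
|G| = 192
Divisors of 192: 1, 2, 3, 4, 6, 8, 12, 16, 24, 32, 48, 64, 96, 192

Possible subgroup orders: {1, 2, 3, 4, 6, 8, 12, 16, 24, 32, 48, 64, 96, 192}


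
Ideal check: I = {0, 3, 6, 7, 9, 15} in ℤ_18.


Check ideal conditions for I = {0, 3, 6, 7, 9, 15} in ℤ_18:
(1) I is an additive subgroup? No
(2) For r ∈ ℤ_18 and a ∈ I: r·a ∈ I? No  [counterexample: r=2, a=6, r·a mod 18 = 12 ∉ I]

No, I is not an ideal of ℤ_18


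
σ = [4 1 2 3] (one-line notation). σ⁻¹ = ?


To find σ⁻¹, swap domain and range:
σ(1) = 4 → σ⁻¹(4) = 1
σ(2) = 1 → σ⁻¹(1) = 2
σ(3) = 2 → σ⁻¹(2) = 3
σ(4) = 3 → σ⁻¹(3) = 4

σ⁻¹ = [2 3 4 1]


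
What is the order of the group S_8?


|S_n| = n! (number of permutations of n symbols)
|S_8| = 8! = 40320

|S_8| = 40320


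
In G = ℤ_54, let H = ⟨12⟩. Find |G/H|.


|⟨12⟩| = n / gcd(12, 54) = 54 / 6 = 9
H is normal (ℤ_54 is abelian).
|G/H| = |G| / |H| = 54 / 9 = 6

|G/H| = 6


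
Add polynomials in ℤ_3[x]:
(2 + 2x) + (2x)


Add coefficients mod 3:
x^0: 2 + 0 = 2 (mod 3)
x^1: 2 + 2 = 1 (mod 3)
Result: 2 + x

f + g = 2 + x


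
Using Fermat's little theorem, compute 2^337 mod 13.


Fermat's little theorem: if p is prime and gcd(a,p)=1, then a^(p-1) ≡ 1 (mod p)
p = 13 is prime, gcd(2,13) = 1
Reduce exponent: 337 mod 12 = 1
So 2^337 ≡ 2^1 (mod 13)
2^1 mod 13 = 2

2^337 ≡ 2 (mod 13)


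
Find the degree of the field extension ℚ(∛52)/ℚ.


∛52 has minimal polynomial x³ - 52 (irreducible over ℚ since 52 is not a perfect cube)

[ℚ(∛52)/ℚ] = 3


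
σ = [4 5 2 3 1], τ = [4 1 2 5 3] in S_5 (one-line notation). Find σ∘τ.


σ∘τ: apply τ first, then σ
1 →τ 4 →σ 3
2 →τ 1 →σ 4
3 →τ 2 →σ 5
4 →τ 5 →σ 1
5 →τ 3 →σ 2

σ∘τ = [3 4 5 1 2]


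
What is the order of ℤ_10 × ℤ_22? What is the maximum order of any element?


|ℤ_10 × ℤ_22| = 10 × 22 = 220
Max element order = lcm(10,22) = 110
Cyclic? No (gcd=2)

|ℤ_10×ℤ_22| = 220, max element order = 110


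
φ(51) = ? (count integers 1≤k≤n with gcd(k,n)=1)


Factor n: 51 = 3 × 17
φ(n) = n · ∏(1 - 1/p) over distinct primes p | n
φ(51) = 51 · (1 - 1/3) · (1 - 1/17) = 32

φ(51) = 32


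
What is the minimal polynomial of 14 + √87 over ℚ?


Let α = 14 + √87. Then α - 14 = √87, so (α - 14)² = 87, giving α² - 28α + 109 = 0. Degree 2 and α ∉ ℚ, so this is the minimal polynomial.

Minimal polynomial: x² - 28x + 109


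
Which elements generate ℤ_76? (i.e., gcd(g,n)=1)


g generates ℤ_n iff gcd(g,n) = 1
Prime factors of 76: 2, 19
Generators are g ∈ {1,...,75} not divisible by any of these primes.
Generators: {1, 3, 5, 7, 9, 11, 13, 15, 17, 21, 23, 25, 27, 29, 31, 33, 35, 37, 39, 41, 43, 45, 47, 49, 51, 53, 55, 59, 61, 63, 65, 67, 69, 71, 73, 75}
Number of generators = φ(76) = 36

Generators of ℤ_76 = {1, 3, 5, 7, 9, 11, 13, 15, 17, 21, 23, 25, 27, 29, 31, 33, 35, 37, 39, 41, 43, 45, 47, 49, 51, 53, 55, 59, 61, 63, 65, 67, 69, 71, 73, 75}


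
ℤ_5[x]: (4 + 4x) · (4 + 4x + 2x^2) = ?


Expand and collect like terms; reduce coefficients mod 5:
x^0: 4·4 = 16 ≡ 1 (mod 5)
x^1: 4·4 + 4·4 = 32 ≡ 2 (mod 5)
x^2: 4·2 + 4·4 = 24 ≡ 4 (mod 5)
x^3: 4·2 = 8 ≡ 3 (mod 5)
Result: 1 + 2x + 4x^2 + 3x^3

f · g = 1 + 2x + 4x^2 + 3x^3


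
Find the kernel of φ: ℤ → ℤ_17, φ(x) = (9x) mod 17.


Kernel = preimage of identity
ker(φ) = {x ∈ ℤ : 9x ≡ 0 (mod 17)}. gcd(9,17) = 1, so 9x ≡ 0 (mod 17) ⟺ x ≡ 0 (mod 17/1 = 17). Hence ker(φ) = 17ℤ

ker(φ) = 17ℤ


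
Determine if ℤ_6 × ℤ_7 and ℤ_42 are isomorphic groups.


Comparing ℤ_6 × ℤ_7 and ℤ_42:
gcd(6,7) = 1, so ℤ_6 × ℤ_7 ≅ ℤ_42 (CRT)

Yes, ℤ_6 × ℤ_7 ≅ ℤ_42


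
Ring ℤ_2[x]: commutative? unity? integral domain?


ℤ_2 is a field (n prime), so ℤ_2[x] is a commutative integral domain with unity
Commutative: Yes
Integral domain: Yes
Has unity: Yes

ℤ_2[x]: Commutative=Yes, Unity=Yes


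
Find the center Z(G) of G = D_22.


Z(G) = {g ∈ G | gx = xg for all x ∈ G}
For even n, Z(D_n) = {e, r^(n/2)}: the 180° rotation r^11 commutes with every reflection and rotation

Z(D_22) = {e, r^11}


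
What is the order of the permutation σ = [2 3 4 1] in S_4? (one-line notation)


Cycle decomposition: (1 2 3 4)
Cycle lengths: 4
Order = lcm(4) = 4

ord(σ) = 4


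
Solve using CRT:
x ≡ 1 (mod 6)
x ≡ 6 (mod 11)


m₁ = 6, m₂ = 11, gcd = 1, so CRT applies. M = m₁·m₂ = 66
Let M₁ = M/m₁ = 11, M₂ = M/m₂ = 6
Find y₁ ≡ M₁⁻¹ (mod m₁): 11⁻¹ ≡ 5 (mod 6)
Find y₂ ≡ M₂⁻¹ (mod m₂): 6⁻¹ ≡ 2 (mod 11)
x = a₁·M₁·y₁ + a₂·M₂·y₂ = 1·11·5 + 6·6·2 = 127
Reduce mod 66: x ≡ 61
Check: 61 mod 6 = 1 ✓, 61 mod 11 = 6 ✓

x ≡ 61 (mod 66)


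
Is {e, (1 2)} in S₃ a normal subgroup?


H = {e, (1 2)} in S₃
(1 3)(1 2)(1 3)⁻¹ = (2 3) ∉ {e, (1 2)}, so it is not normal

No, not a normal subgroup


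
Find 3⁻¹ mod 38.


Use the extended Euclidean algorithm to write 1 = 3·s + 38·t; then s mod 38 is the inverse.
Euclidean algorithm:
  3 = 0·38 + 3
  38 = 12·3 + 2
  3 = 1·2 + 1
  2 = 2·1 + 0
gcd(3,38) = 1
Back-substitution gives: 3·(13) + 38·(-1) = 1
So 3⁻¹ ≡ 13 ≡ 13 (mod 38)
Check: 3 × 13 = 39 ≡ 1 (mod 38) ✓

3⁻¹ ≡ 13 (mod 38)


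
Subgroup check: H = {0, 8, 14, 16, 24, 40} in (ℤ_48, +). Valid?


Subgroup test for H = {0, 8, 14, 16, 24, 40} in (ℤ_48, +):
(1) 0 ∈ H? Yes
(2) Closure: for all a,b ∈ H, (a+b) mod 48 ∈ H? No  [counterexample: 8 + 14 = 22 ∉ H]
(3) Inverses: for all a ∈ H, -a mod 48 ∈ H? No

No, H is not a subgroup of ℤ_48


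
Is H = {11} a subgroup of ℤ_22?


Subgroup test for H = {11} in (ℤ_22, +):
(1) 0 ∈ H? No
(2) Closure: for all a,b ∈ H, (a+b) mod 22 ∈ H? No  [counterexample: 11 + 11 = 0 ∉ H]
(3) Inverses: for all a ∈ H, -a mod 22 ∈ H? Yes

No, H is not a subgroup of ℤ_22


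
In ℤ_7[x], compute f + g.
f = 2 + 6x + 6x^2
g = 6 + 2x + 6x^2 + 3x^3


Add coefficients mod 7:
x^0: 2 + 6 = 1 (mod 7)
x^1: 6 + 2 = 1 (mod 7)
x^2: 6 + 6 = 5 (mod 7)
x^3: 0 + 3 = 3 (mod 7)
Result: 1 + x + 5x^2 + 3x^3

f + g = 1 + x + 5x^2 + 3x^3


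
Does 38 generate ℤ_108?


g generates ℤ_n iff gcd(g, n) = 1
gcd(38, 108) = 2
Since gcd = 2 ≠ 1, ⟨38⟩ has order 54 < 108, so 38 is not a generator.

No, 38 does not generate ℤ_108


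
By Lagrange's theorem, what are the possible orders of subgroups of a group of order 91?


Lagrange's theorem: |H| divides |G|
|G| = 91
Divisors of 91: 1, 7, 13, 91

Possible subgroup orders: {1, 7, 13, 91}


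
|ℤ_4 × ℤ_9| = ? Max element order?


|ℤ_4 × ℤ_9| = 4 × 9 = 36
Max element order = lcm(4,9) = 36
Cyclic? Yes (gcd=1)

|ℤ_4×ℤ_9| = 36, max element order = 36


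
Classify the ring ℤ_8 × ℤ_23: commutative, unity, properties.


Direct product ring; commutative with unity (1,1); but (1,0)·(0,1) = (0,0) gives zero divisors, so not an integral domain
Commutative: Yes
Integral domain: No
Has unity: Yes

ℤ_8 × ℤ_23: Commutative=Yes, Unity=Yes


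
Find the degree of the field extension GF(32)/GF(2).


GF(32) = GF(2^5), so the extension degree is 5

[GF(32)/GF(2)] = 5


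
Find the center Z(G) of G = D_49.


Z(G) = {g ∈ G | gx = xg for all x ∈ G}
For odd n, Z(D_n) = {e}: no nontrivial rotation commutes with all reflections

Z(D_49) = {e}


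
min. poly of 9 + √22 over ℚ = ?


Let α = 9 + √22. Then α - 9 = √22, so (α - 9)² = 22, giving α² - 18α + 59 = 0. Degree 2 and α ∉ ℚ, so this is the minimal polynomial.

Minimal polynomial: x² - 18x + 59


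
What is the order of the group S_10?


|S_n| = n! (number of permutations of n symbols)
|S_10| = 10! = 3628800

|S_10| = 3628800


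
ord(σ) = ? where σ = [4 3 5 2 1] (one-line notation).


Cycle decomposition: (1 4 2 3 5)
Cycle lengths: 5
Order = lcm(5) = 5

ord(σ) = 5


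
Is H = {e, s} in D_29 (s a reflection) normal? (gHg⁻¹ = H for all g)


H = {e, s} in D_29 (s a reflection)
r·s·r⁻¹ = sr⁻² ≠ s for n ≥ 3, so {e, s} is not closed under conjugation

No, not a normal subgroup


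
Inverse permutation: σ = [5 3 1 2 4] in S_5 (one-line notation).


To find σ⁻¹, swap domain and range:
σ(1) = 5 → σ⁻¹(5) = 1
σ(2) = 3 → σ⁻¹(3) = 2
σ(3) = 1 → σ⁻¹(1) = 3
σ(4) = 2 → σ⁻¹(2) = 4
σ(5) = 4 → σ⁻¹(4) = 5

σ⁻¹ = [3 4 2 5 1]


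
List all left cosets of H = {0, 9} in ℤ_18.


H = {0, 9}, |H| = 2
Number of cosets = |G|/|H| = 18/2 = 9
0 + H = {0, 9}
1 + H = {1, 10}
2 + H = {2, 11}
3 + H = {3, 12}
4 + H = {4, 13}
5 + H = {5, 14}
6 + H = {6, 15}
7 + H = {7, 16}
8 + H = {8, 17}

Cosets: 0+H={0,9}; 1+H={1,10}; 2+H={2,11}; 3+H={3,12}; 4+H={4,13}; 5+H={5,14}; 6+H={6,15}; 7+H={7,16}; 8+H={8,17}


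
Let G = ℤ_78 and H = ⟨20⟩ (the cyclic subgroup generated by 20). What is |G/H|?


|⟨20⟩| = n / gcd(20, 78) = 78 / 2 = 39
H is normal (ℤ_78 is abelian).
|G/H| = |G| / |H| = 78 / 39 = 2

|G/H| = 2


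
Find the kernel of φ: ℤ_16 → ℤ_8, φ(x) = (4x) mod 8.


Kernel = preimage of identity
ker(φ) = {x ∈ ℤ_16 : 4x ≡ 0 (mod 8)}. Since 8 | 16, φ is well-defined. The kernel is the cyclic subgroup ⟨2⟩ of ℤ_16 (order 8), i.e. {0, 2, 4, 6, 8, 10, 12, 14}

ker(φ) = {0, 2, 4, 6, 8, 10, 12, 14}


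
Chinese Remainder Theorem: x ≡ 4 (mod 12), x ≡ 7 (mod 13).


m₁ = 12, m₂ = 13, gcd = 1, so CRT applies. M = m₁·m₂ = 156
Let M₁ = M/m₁ = 13, M₂ = M/m₂ = 12
Find y₁ ≡ M₁⁻¹ (mod m₁): 13⁻¹ ≡ 1 (mod 12)
Find y₂ ≡ M₂⁻¹ (mod m₂): 12⁻¹ ≡ 12 (mod 13)
x = a₁·M₁·y₁ + a₂·M₂·y₂ = 4·13·1 + 7·12·12 = 1060
Reduce mod 156: x ≡ 124
Check: 124 mod 12 = 4 ✓, 124 mod 13 = 7 ✓

x ≡ 124 (mod 156)


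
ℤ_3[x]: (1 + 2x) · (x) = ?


Expand and collect like terms; reduce coefficients mod 3:
x^0: 1·0 = 0 ≡ 0 (mod 3)
x^1: 1·1 + 2·0 = 1 ≡ 1 (mod 3)
x^2: 2·1 = 2 ≡ 2 (mod 3)
Result: x + 2x^2

f · g = x + 2x^2


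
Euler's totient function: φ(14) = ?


φ(n) = count of k ∈ {1,...,n} with gcd(k,n)=1
Coprimes to 14: {1, 3, 5, 9, 11, 13}
Count: 6

φ(14) = 6


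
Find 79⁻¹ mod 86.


Use the extended Euclidean algorithm to write 1 = 79·s + 86·t; then s mod 86 is the inverse.
Euclidean algorithm:
  79 = 0·86 + 79
  86 = 1·79 + 7
  79 = 11·7 + 2
  7 = 3·2 + 1
  2 = 2·1 + 0
gcd(79,86) = 1
Back-substitution gives: 79·(-37) + 86·(34) = 1
So 79⁻¹ ≡ -37 ≡ 49 (mod 86)
Check: 79 × 49 = 3871 ≡ 1 (mod 86) ✓

79⁻¹ ≡ 49 (mod 86)


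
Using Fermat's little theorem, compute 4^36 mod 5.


Fermat's little theorem: if p is prime and gcd(a,p)=1, then a^(p-1) ≡ 1 (mod p)
p = 5 is prime, gcd(4,5) = 1
Reduce exponent: 36 mod 4 = 0
So 4^36 ≡ 4^0 (mod 5)
4^0 = 1

4^36 ≡ 1 (mod 5)


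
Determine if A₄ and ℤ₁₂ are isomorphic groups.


Comparing A₄ and ℤ₁₂:
A₄ is non-abelian, ℤ₁₂ is abelian

No, A₄ ≇ ℤ₁₂


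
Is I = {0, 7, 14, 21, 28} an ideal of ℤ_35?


Check ideal conditions for I = {0, 7, 14, 21, 28} in ℤ_35:
(1) I is an additive subgroup? Yes
(2) For r ∈ ℤ_35 and a ∈ I: r·a ∈ I? Yes

Yes, I is an ideal of ℤ_35


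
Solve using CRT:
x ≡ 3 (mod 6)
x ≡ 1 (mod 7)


m₁ = 6, m₂ = 7, gcd = 1, so CRT applies. M = m₁·m₂ = 42
Let M₁ = M/m₁ = 7, M₂ = M/m₂ = 6
Find y₁ ≡ M₁⁻¹ (mod m₁): 7⁻¹ ≡ 1 (mod 6)
Find y₂ ≡ M₂⁻¹ (mod m₂): 6⁻¹ ≡ 6 (mod 7)
x = a₁·M₁·y₁ + a₂·M₂·y₂ = 3·7·1 + 1·6·6 = 57
Reduce mod 42: x ≡ 15
Check: 15 mod 6 = 3 ✓, 15 mod 7 = 1 ✓

x ≡ 15 (mod 42)


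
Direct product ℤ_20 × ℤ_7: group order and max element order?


|ℤ_20 × ℤ_7| = 20 × 7 = 140
Max element order = lcm(20,7) = 140
Cyclic? Yes (gcd=1)

|ℤ_20×ℤ_7| = 140, max element order = 140


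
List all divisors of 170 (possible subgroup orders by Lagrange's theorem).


Lagrange's theorem: |H| divides |G|
|G| = 170
Divisors of 170: 1, 2, 5, 10, 17, 34, 85, 170

Possible subgroup orders: {1, 2, 5, 10, 17, 34, 85, 170}


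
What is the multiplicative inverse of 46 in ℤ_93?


Use the extended Euclidean algorithm to write 1 = 46·s + 93·t; then s mod 93 is the inverse.
Euclidean algorithm:
  46 = 0·93 + 46
  93 = 2·46 + 1
  46 = 46·1 + 0
gcd(46,93) = 1
Back-substitution gives: 46·(-2) + 93·(1) = 1
So 46⁻¹ ≡ -2 ≡ 91 (mod 93)
Check: 46 × 91 = 4186 ≡ 1 (mod 93) ✓

46⁻¹ ≡ 91 (mod 93)


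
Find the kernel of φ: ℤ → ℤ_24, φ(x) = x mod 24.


Kernel = preimage of identity
ker(φ) = {x ∈ ℤ : x ≡ 0 (mod 24)} = 24ℤ = {0, ±24, ±48, ...}

ker(φ) = 24ℤ


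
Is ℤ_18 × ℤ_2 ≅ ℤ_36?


Comparing ℤ_18 × ℤ_2 and ℤ_36:
gcd(18,2) = 2 ≠ 1. Max element order in ℤ_18×ℤ_2 is lcm(18,2) = 18 < 36, so it has no element of order 36

No, ℤ_18 × ℤ_2 ≇ ℤ_36


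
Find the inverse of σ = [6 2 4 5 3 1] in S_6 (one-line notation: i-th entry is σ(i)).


To find σ⁻¹, swap domain and range:
σ(1) = 6 → σ⁻¹(6) = 1
σ(2) = 2 → σ⁻¹(2) = 2
σ(3) = 4 → σ⁻¹(4) = 3
σ(4) = 5 → σ⁻¹(5) = 4
σ(5) = 3 → σ⁻¹(3) = 5
σ(6) = 1 → σ⁻¹(1) = 6

σ⁻¹ = [6 2 5 3 4 1]


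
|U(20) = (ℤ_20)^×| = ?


U(n) is the group of units mod n; |U(n)| = φ(n)
|U(20)| = φ(20) = 8

|U(20) = (ℤ_20)^×| = 8


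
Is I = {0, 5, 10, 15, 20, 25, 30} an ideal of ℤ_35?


Check ideal conditions for I = {0, 5, 10, 15, 20, 25, 30} in ℤ_35:
(1) I is an additive subgroup? Yes
(2) For r ∈ ℤ_35 and a ∈ I: r·a ∈ I? Yes

Yes, I is an ideal of ℤ_35


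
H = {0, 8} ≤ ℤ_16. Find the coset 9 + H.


9 + H = {9 + h (mod 16) : h ∈ H}
9+0=9, 9+8=1
9 + H = {1, 9} = 1 + H

9 + H = {1, 9}


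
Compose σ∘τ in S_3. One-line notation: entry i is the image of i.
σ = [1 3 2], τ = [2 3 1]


σ∘τ: apply τ first, then σ
1 →τ 2 →σ 3
2 →τ 3 →σ 2
3 →τ 1 →σ 1

σ∘τ = [3 2 1]


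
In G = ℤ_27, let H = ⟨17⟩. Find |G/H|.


|⟨17⟩| = n / gcd(17, 27) = 27 / 1 = 27
H is normal (ℤ_27 is abelian).
|G/H| = |G| / |H| = 27 / 27 = 1

|G/H| = 1


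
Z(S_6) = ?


Z(G) = {g ∈ G | gx = xg for all x ∈ G}
S_n is non-abelian for n ≥ 3; Z(S_6) is trivial

Z(S_6) = {e}


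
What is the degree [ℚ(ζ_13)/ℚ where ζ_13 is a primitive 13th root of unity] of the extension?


[ℚ(ζ_n):ℚ] = deg Φ_n(x) = φ(n). Here φ(13) = 12

[ℚ(ζ_13)/ℚ where ζ_13 is a primitive 13th root of unity] = 12


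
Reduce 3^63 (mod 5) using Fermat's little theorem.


Fermat's little theorem: if p is prime and gcd(a,p)=1, then a^(p-1) ≡ 1 (mod p)
p = 5 is prime, gcd(3,5) = 1
Reduce exponent: 63 mod 4 = 3
So 3^63 ≡ 3^3 (mod 5)
3^3 mod 5 = 2

3^63 ≡ 2 (mod 5)


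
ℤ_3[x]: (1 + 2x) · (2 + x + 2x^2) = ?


Expand and collect like terms; reduce coefficients mod 3:
x^0: 1·2 = 2 ≡ 2 (mod 3)
x^1: 1·1 + 2·2 = 5 ≡ 2 (mod 3)
x^2: 1·2 + 2·1 = 4 ≡ 1 (mod 3)
x^3: 2·2 = 4 ≡ 1 (mod 3)
Result: 2 + 2x + x^2 + x^3

f · g = 2 + 2x + x^2 + x^3


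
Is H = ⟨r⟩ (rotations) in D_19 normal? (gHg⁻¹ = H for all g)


H = ⟨r⟩ (rotations) in D_19
The rotation subgroup ⟨r⟩ has index 2 in D_19, so it is normal

Yes, normal subgroup


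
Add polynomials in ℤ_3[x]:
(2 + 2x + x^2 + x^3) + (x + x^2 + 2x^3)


Add coefficients mod 3:
x^0: 2 + 0 = 2 (mod 3)
x^1: 2 + 1 = 0 (mod 3)
x^2: 1 + 1 = 2 (mod 3)
x^3: 1 + 2 = 0 (mod 3)
Result: 2 + 2x^2

f + g = 2 + 2x^2


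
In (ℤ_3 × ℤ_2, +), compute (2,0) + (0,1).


Operation: componentwise addition mod (3, 2)
(2,0) + (0,1) = ((a₁+b₁) mod 3, (a₂+b₂) mod 2) with a = (2,0), b = (0,1)

(2,0) + (0,1) = (2,1)


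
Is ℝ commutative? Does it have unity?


ℝ is a field: commutative, has unity, every nonzero element is a unit (hence an integral domain)
Commutative: Yes
Integral domain: Yes
Has unity: Yes

ℝ: Commutative=Yes, Unity=Yes


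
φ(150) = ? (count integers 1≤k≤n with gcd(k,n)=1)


Factor n: 150 = 2 × 3 × 5^2
φ(n) = n · ∏(1 - 1/p) over distinct primes p | n
φ(150) = 150 · (1 - 1/2) · (1 - 1/3) · (1 - 1/5) = 40

φ(150) = 40


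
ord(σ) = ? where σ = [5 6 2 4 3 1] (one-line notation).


Cycle decomposition: (1 5 3 2 6)
Cycle lengths: 5
Order = lcm(5) = 5

ord(σ) = 5


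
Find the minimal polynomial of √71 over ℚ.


√71 satisfies x² - 71 = 0, irreducible over ℚ since 71 is squarefree

Minimal polynomial: x² - 71


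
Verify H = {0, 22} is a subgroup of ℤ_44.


Subgroup test for H = {0, 22} in (ℤ_44, +):
(1) 0 ∈ H? Yes
(2) Closure: for all a,b ∈ H, (a+b) mod 44 ∈ H? Yes
(3) Inverses: for all a ∈ H, -a mod 44 ∈ H? Yes

Yes, H is a subgroup of ℤ_44


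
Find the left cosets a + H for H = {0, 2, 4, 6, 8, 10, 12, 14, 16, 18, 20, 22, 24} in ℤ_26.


H = {0, 2, 4, 6, 8, 10, 12, 14, 16, 18, 20, 22, 24}, |H| = 13
Number of cosets = |G|/|H| = 26/13 = 2
0 + H = {0, 2, 4, 6, 8, 10, 12, 14, 16, 18, 20, 22, 24}
1 + H = {1, 3, 5, 7, 9, 11, 13, 15, 17, 19, 21, 23, 25}

Cosets: 0+H={0,2,4,6,8,10,12,14,16,18,20,22,24}; 1+H={1,3,5,7,9,11,13,15,17,19,21,23,25}


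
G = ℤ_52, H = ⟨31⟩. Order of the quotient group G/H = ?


|⟨31⟩| = n / gcd(31, 52) = 52 / 1 = 52
H is normal (ℤ_52 is abelian).
|G/H| = |G| / |H| = 52 / 52 = 1

|G/H| = 1


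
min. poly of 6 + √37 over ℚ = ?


Let α = 6 + √37. Then α - 6 = √37, so (α - 6)² = 37, giving α² - 12α - 1 = 0. Degree 2 and α ∉ ℚ, so this is the minimal polynomial.

Minimal polynomial: x² - 12x - 1


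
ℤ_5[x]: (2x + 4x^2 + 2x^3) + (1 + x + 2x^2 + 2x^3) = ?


Add coefficients mod 5:
x^0: 0 + 1 = 1 (mod 5)
x^1: 2 + 1 = 3 (mod 5)
x^2: 4 + 2 = 1 (mod 5)
x^3: 2 + 2 = 4 (mod 5)
Result: 1 + 3x + x^2 + 4x^3

f + g = 1 + 3x + x^2 + 4x^3


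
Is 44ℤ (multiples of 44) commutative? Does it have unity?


44ℤ is a commutative ring under +,× but has no multiplicative identity (1 ∉ 44ℤ); it has no zero divisors, but without unity it is not an integral domain
Commutative: Yes
Integral domain: No
Has unity: No

44ℤ (multiples of 44): Commutative=Yes, Unity=No


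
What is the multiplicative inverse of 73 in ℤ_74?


Use the extended Euclidean algorithm to write 1 = 73·s + 74·t; then s mod 74 is the inverse.
Euclidean algorithm:
  73 = 0·74 + 73
  74 = 1·73 + 1
  73 = 73·1 + 0
gcd(73,74) = 1
Back-substitution gives: 73·(-1) + 74·(1) = 1
So 73⁻¹ ≡ -1 ≡ 73 (mod 74)
Check: 73 × 73 = 5329 ≡ 1 (mod 74) ✓

73⁻¹ ≡ 73 (mod 74)


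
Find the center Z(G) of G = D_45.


Z(G) = {g ∈ G | gx = xg for all x ∈ G}
For odd n, Z(D_n) = {e}: no nontrivial rotation commutes with all reflections

Z(D_45) = {e}


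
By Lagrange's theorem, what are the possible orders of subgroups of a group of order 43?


Lagrange's theorem: |H| divides |G|
|G| = 43
Divisors of 43: 1, 43

Possible subgroup orders: {1, 43}


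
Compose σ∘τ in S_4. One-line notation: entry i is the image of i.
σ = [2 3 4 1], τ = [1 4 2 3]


σ∘τ: apply τ first, then σ
1 →τ 1 →σ 2
2 →τ 4 →σ 1
3 →τ 2 →σ 3
4 →τ 3 →σ 4

σ∘τ = [2 1 3 4]


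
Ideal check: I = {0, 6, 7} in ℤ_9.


Check ideal conditions for I = {0, 6, 7} in ℤ_9:
(1) I is an additive subgroup? No
(2) For r ∈ ℤ_9 and a ∈ I: r·a ∈ I? No  [counterexample: r=2, a=6, r·a mod 9 = 3 ∉ I]

No, I is not an ideal of ℤ_9


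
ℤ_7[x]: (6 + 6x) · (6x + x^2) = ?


Expand and collect like terms; reduce coefficients mod 7:
x^0: 6·0 = 0 ≡ 0 (mod 7)
x^1: 6·6 + 6·0 = 36 ≡ 1 (mod 7)
x^2: 6·1 + 6·6 = 42 ≡ 0 (mod 7)
x^3: 6·1 = 6 ≡ 6 (mod 7)
Result: x + 6x^3

f · g = x + 6x^3


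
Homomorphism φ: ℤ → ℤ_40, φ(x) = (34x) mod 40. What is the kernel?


Kernel = preimage of identity
ker(φ) = {x ∈ ℤ : 34x ≡ 0 (mod 40)}. gcd(34,40) = 2, so 34x ≡ 0 (mod 40) ⟺ x ≡ 0 (mod 40/2 = 20). Hence ker(φ) = 20ℤ

ker(φ) = 20ℤ


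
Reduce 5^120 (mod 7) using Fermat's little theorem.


Fermat's little theorem: if p is prime and gcd(a,p)=1, then a^(p-1) ≡ 1 (mod p)
p = 7 is prime, gcd(5,7) = 1
Reduce exponent: 120 mod 6 = 0
So 5^120 ≡ 5^0 (mod 7)
5^0 = 1

5^120 ≡ 1 (mod 7)


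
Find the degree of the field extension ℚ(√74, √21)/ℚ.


[ℚ(√74,√21):ℚ] = [ℚ(√74,√21):ℚ(√74)]·[ℚ(√74):ℚ] = 2·2 = 4

[ℚ(√74, √21)/ℚ] = 4


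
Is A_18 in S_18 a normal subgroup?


H = A_18 in S_18
A_18 has index 2 in S_18, and every subgroup of index 2 is normal

Yes, normal subgroup


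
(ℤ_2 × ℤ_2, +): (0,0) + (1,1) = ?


Operation: componentwise addition mod (2, 2)
(0,0) + (1,1) = ((a₁+b₁) mod 2, (a₂+b₂) mod 2) with a = (0,0), b = (1,1)

(0,0) + (1,1) = (1,1)
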